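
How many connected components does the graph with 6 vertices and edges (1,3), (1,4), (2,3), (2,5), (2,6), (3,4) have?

Step 1: Build adjacency list from edges:
  1: 3, 4
  2: 3, 5, 6
  3: 1, 2, 4
  4: 1, 3
  5: 2
  6: 2

Step 2: Run BFS/DFS from vertex 1:
  Visited: {1, 3, 4, 2, 5, 6}
  Reached 6 of 6 vertices

Step 3: All 6 vertices reached from vertex 1, so the graph is connected.
Number of connected components: 1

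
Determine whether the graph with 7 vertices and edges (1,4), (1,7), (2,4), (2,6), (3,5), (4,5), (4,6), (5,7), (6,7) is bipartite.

Step 1: Attempt 2-coloring using BFS:
  Start at vertex 1, assign color 0
  Color vertex 4 with color 1 (neighbor of 1)
  Color vertex 7 with color 1 (neighbor of 1)
  Color vertex 2 with color 0 (neighbor of 4)
  Color vertex 5 with color 0 (neighbor of 4)
  Color vertex 6 with color 0 (neighbor of 4)

Step 2: Conflict found! Vertices 2 and 6 are adjacent but have the same color.
This means the graph contains an odd cycle.

The graph is NOT bipartite.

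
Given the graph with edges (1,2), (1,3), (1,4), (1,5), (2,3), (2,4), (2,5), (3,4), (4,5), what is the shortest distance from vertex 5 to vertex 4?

Step 1: Build adjacency list:
  1: 2, 3, 4, 5
  2: 1, 3, 4, 5
  3: 1, 2, 4
  4: 1, 2, 3, 5
  5: 1, 2, 4

Step 2: BFS from vertex 5 to find shortest path to 4:
  vertex 1 reached at distance 1
  vertex 2 reached at distance 1
  vertex 4 reached at distance 1

Step 3: Shortest path: 5 -> 4
Path length: 1 edge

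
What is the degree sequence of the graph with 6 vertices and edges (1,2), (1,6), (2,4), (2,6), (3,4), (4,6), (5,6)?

Step 1: Count edges incident to each vertex:
  deg(1) = 2 (neighbors: 2, 6)
  deg(2) = 3 (neighbors: 1, 4, 6)
  deg(3) = 1 (neighbors: 4)
  deg(4) = 3 (neighbors: 2, 3, 6)
  deg(5) = 1 (neighbors: 6)
  deg(6) = 4 (neighbors: 1, 2, 4, 5)

Step 2: Sort degrees in non-increasing order:
  Degrees: [2, 3, 1, 3, 1, 4] -> sorted: [4, 3, 3, 2, 1, 1]

Degree sequence: [4, 3, 3, 2, 1, 1]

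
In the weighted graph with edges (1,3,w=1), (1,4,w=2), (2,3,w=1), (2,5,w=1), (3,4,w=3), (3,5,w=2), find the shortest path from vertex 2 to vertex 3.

Step 1: Build adjacency list with weights:
  1: 3(w=1), 4(w=2)
  2: 3(w=1), 5(w=1)
  3: 1(w=1), 2(w=1), 4(w=3), 5(w=2)
  4: 1(w=2), 3(w=3)
  5: 2(w=1), 3(w=2)

Step 2: Apply Dijkstra's algorithm from vertex 2:
  Visit vertex 2 (distance=0)
    Update dist[3] = 1
    Update dist[5] = 1
  Visit vertex 3 (distance=1)
    Update dist[1] = 2
    Update dist[4] = 4

Step 3: Shortest path: 2 -> 3
Total weight: 1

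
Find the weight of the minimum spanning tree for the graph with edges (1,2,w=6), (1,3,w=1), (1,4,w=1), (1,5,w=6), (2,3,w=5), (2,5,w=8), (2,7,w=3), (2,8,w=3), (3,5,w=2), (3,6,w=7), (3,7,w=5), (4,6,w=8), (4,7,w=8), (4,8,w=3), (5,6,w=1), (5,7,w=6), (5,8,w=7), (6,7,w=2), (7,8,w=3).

Apply Kruskal's algorithm (sort edges by weight, add if no cycle):

Sorted edges by weight:
  (1,3) w=1
  (1,4) w=1
  (5,6) w=1
  (3,5) w=2
  (6,7) w=2
  (2,7) w=3
  (2,8) w=3
  (4,8) w=3
  (7,8) w=3
  (2,3) w=5
  (3,7) w=5
  (1,5) w=6
  (1,2) w=6
  (5,7) w=6
  (3,6) w=7
  (5,8) w=7
  (2,5) w=8
  (4,6) w=8
  (4,7) w=8

Add edge (1,3) w=1 -- no cycle. Running total: 1
Add edge (1,4) w=1 -- no cycle. Running total: 2
Add edge (5,6) w=1 -- no cycle. Running total: 3
Add edge (3,5) w=2 -- no cycle. Running total: 5
Add edge (6,7) w=2 -- no cycle. Running total: 7
Add edge (2,7) w=3 -- no cycle. Running total: 10
Add edge (2,8) w=3 -- no cycle. Running total: 13

MST edges: (1,3,w=1), (1,4,w=1), (5,6,w=1), (3,5,w=2), (6,7,w=2), (2,7,w=3), (2,8,w=3)
Total MST weight: 1 + 1 + 1 + 2 + 2 + 3 + 3 = 13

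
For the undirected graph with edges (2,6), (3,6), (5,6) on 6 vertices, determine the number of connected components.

Step 1: Build adjacency list from edges:
  1: (none)
  2: 6
  3: 6
  4: (none)
  5: 6
  6: 2, 3, 5

Step 2: Run BFS/DFS from vertex 1:
  Visited: {1}
  Reached 1 of 6 vertices

Step 3: Only 1 of 6 vertices reached. Graph is disconnected.
Connected components: {1}, {2, 3, 5, 6}, {4}
Number of connected components: 3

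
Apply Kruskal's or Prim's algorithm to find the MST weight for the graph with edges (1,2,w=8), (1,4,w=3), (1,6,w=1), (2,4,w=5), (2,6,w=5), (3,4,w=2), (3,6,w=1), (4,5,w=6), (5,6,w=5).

Apply Kruskal's algorithm (sort edges by weight, add if no cycle):

Sorted edges by weight:
  (1,6) w=1
  (3,6) w=1
  (3,4) w=2
  (1,4) w=3
  (2,6) w=5
  (2,4) w=5
  (5,6) w=5
  (4,5) w=6
  (1,2) w=8

Add edge (1,6) w=1 -- no cycle. Running total: 1
Add edge (3,6) w=1 -- no cycle. Running total: 2
Add edge (3,4) w=2 -- no cycle. Running total: 4
Skip edge (1,4) w=3 -- would create cycle
Add edge (2,6) w=5 -- no cycle. Running total: 9
Skip edge (2,4) w=5 -- would create cycle
Add edge (5,6) w=5 -- no cycle. Running total: 14

MST edges: (1,6,w=1), (3,6,w=1), (3,4,w=2), (2,6,w=5), (5,6,w=5)
Total MST weight: 1 + 1 + 2 + 5 + 5 = 14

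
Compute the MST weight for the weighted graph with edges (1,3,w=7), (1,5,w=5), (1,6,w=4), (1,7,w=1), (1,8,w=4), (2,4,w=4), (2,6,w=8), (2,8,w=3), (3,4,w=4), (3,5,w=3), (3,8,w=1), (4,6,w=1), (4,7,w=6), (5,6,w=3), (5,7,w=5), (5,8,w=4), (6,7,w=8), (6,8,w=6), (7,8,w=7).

Apply Kruskal's algorithm (sort edges by weight, add if no cycle):

Sorted edges by weight:
  (1,7) w=1
  (3,8) w=1
  (4,6) w=1
  (2,8) w=3
  (3,5) w=3
  (5,6) w=3
  (1,6) w=4
  (1,8) w=4
  (2,4) w=4
  (3,4) w=4
  (5,8) w=4
  (1,5) w=5
  (5,7) w=5
  (4,7) w=6
  (6,8) w=6
  (1,3) w=7
  (7,8) w=7
  (2,6) w=8
  (6,7) w=8

Add edge (1,7) w=1 -- no cycle. Running total: 1
Add edge (3,8) w=1 -- no cycle. Running total: 2
Add edge (4,6) w=1 -- no cycle. Running total: 3
Add edge (2,8) w=3 -- no cycle. Running total: 6
Add edge (3,5) w=3 -- no cycle. Running total: 9
Add edge (5,6) w=3 -- no cycle. Running total: 12
Add edge (1,6) w=4 -- no cycle. Running total: 16

MST edges: (1,7,w=1), (3,8,w=1), (4,6,w=1), (2,8,w=3), (3,5,w=3), (5,6,w=3), (1,6,w=4)
Total MST weight: 1 + 1 + 1 + 3 + 3 + 3 + 4 = 16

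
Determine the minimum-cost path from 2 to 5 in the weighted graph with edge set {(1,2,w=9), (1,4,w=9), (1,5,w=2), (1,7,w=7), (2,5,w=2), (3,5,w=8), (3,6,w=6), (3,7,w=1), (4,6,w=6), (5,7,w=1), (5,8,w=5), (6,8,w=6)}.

Step 1: Build adjacency list with weights:
  1: 2(w=9), 4(w=9), 5(w=2), 7(w=7)
  2: 1(w=9), 5(w=2)
  3: 5(w=8), 6(w=6), 7(w=1)
  4: 1(w=9), 6(w=6)
  5: 1(w=2), 2(w=2), 3(w=8), 7(w=1), 8(w=5)
  6: 3(w=6), 4(w=6), 8(w=6)
  7: 1(w=7), 3(w=1), 5(w=1)
  8: 5(w=5), 6(w=6)

Step 2: Apply Dijkstra's algorithm from vertex 2:
  Visit vertex 2 (distance=0)
    Update dist[1] = 9
    Update dist[5] = 2
  Visit vertex 5 (distance=2)
    Update dist[1] = 4
    Update dist[3] = 10
    Update dist[7] = 3
    Update dist[8] = 7

Step 3: Shortest path: 2 -> 5
Total weight: 2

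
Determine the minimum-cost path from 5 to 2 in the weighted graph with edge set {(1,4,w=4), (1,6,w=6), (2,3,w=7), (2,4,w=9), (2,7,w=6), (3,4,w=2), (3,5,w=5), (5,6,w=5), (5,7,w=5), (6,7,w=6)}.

Step 1: Build adjacency list with weights:
  1: 4(w=4), 6(w=6)
  2: 3(w=7), 4(w=9), 7(w=6)
  3: 2(w=7), 4(w=2), 5(w=5)
  4: 1(w=4), 2(w=9), 3(w=2)
  5: 3(w=5), 6(w=5), 7(w=5)
  6: 1(w=6), 5(w=5), 7(w=6)
  7: 2(w=6), 5(w=5), 6(w=6)

Step 2: Apply Dijkstra's algorithm from vertex 5:
  Visit vertex 5 (distance=0)
    Update dist[3] = 5
    Update dist[6] = 5
    Update dist[7] = 5
  Visit vertex 3 (distance=5)
    Update dist[2] = 12
    Update dist[4] = 7
  Visit vertex 6 (distance=5)
    Update dist[1] = 11
  Visit vertex 7 (distance=5)
    Update dist[2] = 11
  Visit vertex 4 (distance=7)
  Visit vertex 1 (distance=11)
  Visit vertex 2 (distance=11)

Step 3: Shortest path: 5 -> 7 -> 2
Total weight: 5 + 6 = 11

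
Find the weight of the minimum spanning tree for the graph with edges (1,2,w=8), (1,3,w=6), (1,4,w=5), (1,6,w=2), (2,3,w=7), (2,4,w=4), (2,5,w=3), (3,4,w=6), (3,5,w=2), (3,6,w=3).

Apply Kruskal's algorithm (sort edges by weight, add if no cycle):

Sorted edges by weight:
  (1,6) w=2
  (3,5) w=2
  (2,5) w=3
  (3,6) w=3
  (2,4) w=4
  (1,4) w=5
  (1,3) w=6
  (3,4) w=6
  (2,3) w=7
  (1,2) w=8

Add edge (1,6) w=2 -- no cycle. Running total: 2
Add edge (3,5) w=2 -- no cycle. Running total: 4
Add edge (2,5) w=3 -- no cycle. Running total: 7
Add edge (3,6) w=3 -- no cycle. Running total: 10
Add edge (2,4) w=4 -- no cycle. Running total: 14

MST edges: (1,6,w=2), (3,5,w=2), (2,5,w=3), (3,6,w=3), (2,4,w=4)
Total MST weight: 2 + 2 + 3 + 3 + 4 = 14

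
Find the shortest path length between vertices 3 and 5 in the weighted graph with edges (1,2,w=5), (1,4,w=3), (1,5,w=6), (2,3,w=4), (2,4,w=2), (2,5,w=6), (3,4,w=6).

Step 1: Build adjacency list with weights:
  1: 2(w=5), 4(w=3), 5(w=6)
  2: 1(w=5), 3(w=4), 4(w=2), 5(w=6)
  3: 2(w=4), 4(w=6)
  4: 1(w=3), 2(w=2), 3(w=6)
  5: 1(w=6), 2(w=6)

Step 2: Apply Dijkstra's algorithm from vertex 3:
  Visit vertex 3 (distance=0)
    Update dist[2] = 4
    Update dist[4] = 6
  Visit vertex 2 (distance=4)
    Update dist[1] = 9
    Update dist[5] = 10
  Visit vertex 4 (distance=6)
  Visit vertex 1 (distance=9)
  Visit vertex 5 (distance=10)

Step 3: Shortest path: 3 -> 2 -> 5
Total weight: 4 + 6 = 10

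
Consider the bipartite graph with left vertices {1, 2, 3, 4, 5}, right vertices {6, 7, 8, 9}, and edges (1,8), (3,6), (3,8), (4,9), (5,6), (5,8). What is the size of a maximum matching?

Step 1: List the neighbors of each left vertex:
  1: 8
  2: (none)
  3: 6, 8
  4: 9
  5: 6, 8

Step 2: Greedily match left vertices, then look for augmenting paths:
  Match 1 -- 8
  Match 3 -- 6
  Match 4 -- 9
  No augmenting path remains.

Step 3: Verify this is maximum:
  Matching has size 3. The vertex set {4, 6, 8} covers every edge and has size 3; any matching has at most one edge per cover vertex, so 3 is maximum (König's theorem).

Maximum matching: {(1,8), (3,6), (4,9)}
Size: 3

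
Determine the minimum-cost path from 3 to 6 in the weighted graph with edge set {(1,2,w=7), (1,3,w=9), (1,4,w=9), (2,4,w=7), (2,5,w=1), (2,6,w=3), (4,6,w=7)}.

Step 1: Build adjacency list with weights:
  1: 2(w=7), 3(w=9), 4(w=9)
  2: 1(w=7), 4(w=7), 5(w=1), 6(w=3)
  3: 1(w=9)
  4: 1(w=9), 2(w=7), 6(w=7)
  5: 2(w=1)
  6: 2(w=3), 4(w=7)

Step 2: Apply Dijkstra's algorithm from vertex 3:
  Visit vertex 3 (distance=0)
    Update dist[1] = 9
  Visit vertex 1 (distance=9)
    Update dist[2] = 16
    Update dist[4] = 18
  Visit vertex 2 (distance=16)
    Update dist[5] = 17
    Update dist[6] = 19
  Visit vertex 5 (distance=17)
  Visit vertex 4 (distance=18)
  Visit vertex 6 (distance=19)

Step 3: Shortest path: 3 -> 1 -> 2 -> 6
Total weight: 9 + 7 + 3 = 19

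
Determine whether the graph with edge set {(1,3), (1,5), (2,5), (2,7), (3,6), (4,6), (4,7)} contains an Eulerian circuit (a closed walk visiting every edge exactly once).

Step 1: Find the degree of each vertex:
  deg(1) = 2
  deg(2) = 2
  deg(3) = 2
  deg(4) = 2
  deg(5) = 2
  deg(6) = 2
  deg(7) = 2

Step 2: Count vertices with odd degree:
  All vertices have even degree (0 odd-degree vertices)

Step 3: Apply Euler's theorem:
  - Eulerian circuit exists iff graph is connected and all vertices have even degree
  - Eulerian path exists iff graph is connected and has 0 or 2 odd-degree vertices

Graph is connected with 0 odd-degree vertices.
Both Eulerian circuit and Eulerian path exist.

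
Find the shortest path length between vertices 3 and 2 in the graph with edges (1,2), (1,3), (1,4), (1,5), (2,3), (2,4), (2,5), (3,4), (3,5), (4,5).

Step 1: Build adjacency list:
  1: 2, 3, 4, 5
  2: 1, 3, 4, 5
  3: 1, 2, 4, 5
  4: 1, 2, 3, 5
  5: 1, 2, 3, 4

Step 2: BFS from vertex 3 to find shortest path to 2:
  vertex 1 reached at distance 1
  vertex 2 reached at distance 1

Step 3: Shortest path: 3 -> 2
Path length: 1 edge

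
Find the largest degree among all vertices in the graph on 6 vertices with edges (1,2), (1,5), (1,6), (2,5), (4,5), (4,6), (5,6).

Step 1: Count edges incident to each vertex:
  deg(1) = 3 (neighbors: 2, 5, 6)
  deg(2) = 2 (neighbors: 1, 5)
  deg(3) = 0 (neighbors: none)
  deg(4) = 2 (neighbors: 5, 6)
  deg(5) = 4 (neighbors: 1, 2, 4, 6)
  deg(6) = 3 (neighbors: 1, 4, 5)

Step 2: Find maximum:
  max(3, 2, 0, 2, 4, 3) = 4 (vertex 5)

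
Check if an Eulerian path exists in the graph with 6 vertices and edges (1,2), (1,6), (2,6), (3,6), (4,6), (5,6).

Step 1: Find the degree of each vertex:
  deg(1) = 2
  deg(2) = 2
  deg(3) = 1
  deg(4) = 1
  deg(5) = 1
  deg(6) = 5

Step 2: Count vertices with odd degree:
  Odd-degree vertices: 3, 4, 5, 6 (4 total)

Step 3: Apply Euler's theorem:
  - Eulerian circuit exists iff graph is connected and all vertices have even degree
  - Eulerian path exists iff graph is connected and has 0 or 2 odd-degree vertices

Graph has 4 odd-degree vertices (need 0 or 2).
Neither Eulerian path nor Eulerian circuit exists.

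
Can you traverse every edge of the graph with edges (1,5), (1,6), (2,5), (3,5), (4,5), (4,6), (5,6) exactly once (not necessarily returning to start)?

Step 1: Find the degree of each vertex:
  deg(1) = 2
  deg(2) = 1
  deg(3) = 1
  deg(4) = 2
  deg(5) = 5
  deg(6) = 3

Step 2: Count vertices with odd degree:
  Odd-degree vertices: 2, 3, 5, 6 (4 total)

Step 3: Apply Euler's theorem:
  - Eulerian circuit exists iff graph is connected and all vertices have even degree
  - Eulerian path exists iff graph is connected and has 0 or 2 odd-degree vertices

Graph has 4 odd-degree vertices (need 0 or 2).
Neither Eulerian path nor Eulerian circuit exists.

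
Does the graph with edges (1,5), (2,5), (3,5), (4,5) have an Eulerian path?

Step 1: Find the degree of each vertex:
  deg(1) = 1
  deg(2) = 1
  deg(3) = 1
  deg(4) = 1
  deg(5) = 4

Step 2: Count vertices with odd degree:
  Odd-degree vertices: 1, 2, 3, 4 (4 total)

Step 3: Apply Euler's theorem:
  - Eulerian circuit exists iff graph is connected and all vertices have even degree
  - Eulerian path exists iff graph is connected and has 0 or 2 odd-degree vertices

Graph has 4 odd-degree vertices (need 0 or 2).
Neither Eulerian path nor Eulerian circuit exists.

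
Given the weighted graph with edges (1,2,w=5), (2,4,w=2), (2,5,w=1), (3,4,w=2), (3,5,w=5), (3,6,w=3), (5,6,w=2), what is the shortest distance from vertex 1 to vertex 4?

Step 1: Build adjacency list with weights:
  1: 2(w=5)
  2: 1(w=5), 4(w=2), 5(w=1)
  3: 4(w=2), 5(w=5), 6(w=3)
  4: 2(w=2), 3(w=2)
  5: 2(w=1), 3(w=5), 6(w=2)
  6: 3(w=3), 5(w=2)

Step 2: Apply Dijkstra's algorithm from vertex 1:
  Visit vertex 1 (distance=0)
    Update dist[2] = 5
  Visit vertex 2 (distance=5)
    Update dist[4] = 7
    Update dist[5] = 6
  Visit vertex 5 (distance=6)
    Update dist[3] = 11
    Update dist[6] = 8
  Visit vertex 4 (distance=7)
    Update dist[3] = 9

Step 3: Shortest path: 1 -> 2 -> 4
Total weight: 5 + 2 = 7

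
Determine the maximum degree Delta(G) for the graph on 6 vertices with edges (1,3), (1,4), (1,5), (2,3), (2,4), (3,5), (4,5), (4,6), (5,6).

Step 1: Count edges incident to each vertex:
  deg(1) = 3 (neighbors: 3, 4, 5)
  deg(2) = 2 (neighbors: 3, 4)
  deg(3) = 3 (neighbors: 1, 2, 5)
  deg(4) = 4 (neighbors: 1, 2, 5, 6)
  deg(5) = 4 (neighbors: 1, 3, 4, 6)
  deg(6) = 2 (neighbors: 4, 5)

Step 2: Find maximum:
  max(3, 2, 3, 4, 4, 2) = 4 (vertex 4)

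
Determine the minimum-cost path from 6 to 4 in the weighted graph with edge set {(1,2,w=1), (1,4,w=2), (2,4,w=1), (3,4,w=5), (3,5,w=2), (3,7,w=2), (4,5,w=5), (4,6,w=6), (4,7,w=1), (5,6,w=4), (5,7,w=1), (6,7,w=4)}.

Step 1: Build adjacency list with weights:
  1: 2(w=1), 4(w=2)
  2: 1(w=1), 4(w=1)
  3: 4(w=5), 5(w=2), 7(w=2)
  4: 1(w=2), 2(w=1), 3(w=5), 5(w=5), 6(w=6), 7(w=1)
  5: 3(w=2), 4(w=5), 6(w=4), 7(w=1)
  6: 4(w=6), 5(w=4), 7(w=4)
  7: 3(w=2), 4(w=1), 5(w=1), 6(w=4)

Step 2: Apply Dijkstra's algorithm from vertex 6:
  Visit vertex 6 (distance=0)
    Update dist[4] = 6
    Update dist[5] = 4
    Update dist[7] = 4
  Visit vertex 5 (distance=4)
    Update dist[3] = 6
  Visit vertex 7 (distance=4)
    Update dist[4] = 5
  Visit vertex 4 (distance=5)
    Update dist[1] = 7
    Update dist[2] = 6

Step 3: Shortest path: 6 -> 7 -> 4
Total weight: 4 + 1 = 5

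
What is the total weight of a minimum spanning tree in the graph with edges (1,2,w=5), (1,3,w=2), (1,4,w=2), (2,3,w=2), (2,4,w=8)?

Apply Kruskal's algorithm (sort edges by weight, add if no cycle):

Sorted edges by weight:
  (1,4) w=2
  (1,3) w=2
  (2,3) w=2
  (1,2) w=5
  (2,4) w=8

Add edge (1,4) w=2 -- no cycle. Running total: 2
Add edge (1,3) w=2 -- no cycle. Running total: 4
Add edge (2,3) w=2 -- no cycle. Running total: 6

MST edges: (1,4,w=2), (1,3,w=2), (2,3,w=2)
Total MST weight: 2 + 2 + 2 = 6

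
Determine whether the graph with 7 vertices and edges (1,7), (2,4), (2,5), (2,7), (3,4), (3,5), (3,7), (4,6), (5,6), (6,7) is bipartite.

Step 1: Attempt 2-coloring using BFS:
  Start at vertex 1, assign color 0
  Color vertex 7 with color 1 (neighbor of 1)
  Color vertex 2 with color 0 (neighbor of 7)
  Color vertex 3 with color 0 (neighbor of 7)
  Color vertex 6 with color 0 (neighbor of 7)
  Color vertex 4 with color 1 (neighbor of 2)
  Color vertex 5 with color 1 (neighbor of 2)

Step 2: 2-coloring succeeded. No conflicts found.
  Set A (color 0): {1, 2, 3, 6}
  Set B (color 1): {4, 5, 7}

The graph is bipartite with partition {1, 2, 3, 6}, {4, 5, 7}.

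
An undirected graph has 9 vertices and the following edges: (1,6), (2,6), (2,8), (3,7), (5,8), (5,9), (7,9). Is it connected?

Step 1: Build adjacency list from edges:
  1: 6
  2: 6, 8
  3: 7
  4: (none)
  5: 8, 9
  6: 1, 2
  7: 3, 9
  8: 2, 5
  9: 5, 7

Step 2: Run BFS/DFS from vertex 1:
  Visited: {1, 6, 2, 8, 5, 9, 7, 3}
  Reached 8 of 9 vertices

Step 3: Only 8 of 9 vertices reached. Graph is disconnected.
Connected components: {1, 2, 3, 5, 6, 7, 8, 9}, {4}
Answer: No, the graph is not connected (2 components).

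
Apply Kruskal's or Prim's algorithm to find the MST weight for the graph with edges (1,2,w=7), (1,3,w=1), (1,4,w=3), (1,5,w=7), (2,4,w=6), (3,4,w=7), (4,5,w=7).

Apply Kruskal's algorithm (sort edges by weight, add if no cycle):

Sorted edges by weight:
  (1,3) w=1
  (1,4) w=3
  (2,4) w=6
  (1,2) w=7
  (1,5) w=7
  (3,4) w=7
  (4,5) w=7

Add edge (1,3) w=1 -- no cycle. Running total: 1
Add edge (1,4) w=3 -- no cycle. Running total: 4
Add edge (2,4) w=6 -- no cycle. Running total: 10
Skip edge (1,2) w=7 -- would create cycle
Add edge (1,5) w=7 -- no cycle. Running total: 17

MST edges: (1,3,w=1), (1,4,w=3), (2,4,w=6), (1,5,w=7)
Total MST weight: 1 + 3 + 6 + 7 = 17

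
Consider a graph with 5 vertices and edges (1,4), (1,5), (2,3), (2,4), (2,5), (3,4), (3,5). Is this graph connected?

Step 1: Build adjacency list from edges:
  1: 4, 5
  2: 3, 4, 5
  3: 2, 4, 5
  4: 1, 2, 3
  5: 1, 2, 3

Step 2: Run BFS/DFS from vertex 1:
  Visited: {1, 4, 5, 2, 3}
  Reached 5 of 5 vertices

Step 3: All 5 vertices reached from vertex 1, so the graph is connected.
Answer: Yes, the graph is connected.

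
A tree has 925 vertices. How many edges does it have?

A tree on n vertices always has exactly n - 1 edges.
For n = 925: edges = 925 - 1 = 924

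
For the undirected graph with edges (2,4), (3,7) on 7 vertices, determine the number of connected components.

Step 1: Build adjacency list from edges:
  1: (none)
  2: 4
  3: 7
  4: 2
  5: (none)
  6: (none)
  7: 3

Step 2: Run BFS/DFS from vertex 1:
  Visited: {1}
  Reached 1 of 7 vertices

Step 3: Only 1 of 7 vertices reached. Graph is disconnected.
Connected components: {1}, {2, 4}, {3, 7}, {5}, {6}
Number of connected components: 5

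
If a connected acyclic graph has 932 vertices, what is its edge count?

A tree on n vertices always has exactly n - 1 edges.
For n = 932: edges = 932 - 1 = 931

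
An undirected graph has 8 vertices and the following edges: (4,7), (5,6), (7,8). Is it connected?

Step 1: Build adjacency list from edges:
  1: (none)
  2: (none)
  3: (none)
  4: 7
  5: 6
  6: 5
  7: 4, 8
  8: 7

Step 2: Run BFS/DFS from vertex 1:
  Visited: {1}
  Reached 1 of 8 vertices

Step 3: Only 1 of 8 vertices reached. Graph is disconnected.
Connected components: {1}, {2}, {3}, {4, 7, 8}, {5, 6}
Answer: No, the graph is not connected (5 components).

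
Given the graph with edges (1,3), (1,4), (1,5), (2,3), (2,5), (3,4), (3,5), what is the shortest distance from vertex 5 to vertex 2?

Step 1: Build adjacency list:
  1: 3, 4, 5
  2: 3, 5
  3: 1, 2, 4, 5
  4: 1, 3
  5: 1, 2, 3

Step 2: BFS from vertex 5 to find shortest path to 2:
  vertex 1 reached at distance 1
  vertex 2 reached at distance 1

Step 3: Shortest path: 5 -> 2
Path length: 1 edge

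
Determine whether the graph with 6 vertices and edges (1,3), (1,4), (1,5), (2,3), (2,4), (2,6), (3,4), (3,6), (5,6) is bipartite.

Step 1: Attempt 2-coloring using BFS:
  Start at vertex 1, assign color 0
  Color vertex 3 with color 1 (neighbor of 1)
  Color vertex 4 with color 1 (neighbor of 1)
  Color vertex 5 with color 1 (neighbor of 1)
  Color vertex 2 with color 0 (neighbor of 3)

Step 2: Conflict found! Vertices 3 and 4 are adjacent but have the same color.
This means the graph contains an odd cycle.

The graph is NOT bipartite.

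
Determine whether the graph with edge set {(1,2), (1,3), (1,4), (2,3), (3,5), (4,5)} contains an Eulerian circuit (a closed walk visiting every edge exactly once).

Step 1: Find the degree of each vertex:
  deg(1) = 3
  deg(2) = 2
  deg(3) = 3
  deg(4) = 2
  deg(5) = 2

Step 2: Count vertices with odd degree:
  Odd-degree vertices: 1, 3 (2 total)

Step 3: Apply Euler's theorem:
  - Eulerian circuit exists iff graph is connected and all vertices have even degree
  - Eulerian path exists iff graph is connected and has 0 or 2 odd-degree vertices

Graph is connected with exactly 2 odd-degree vertices (1, 3).
Eulerian path exists (starting and ending at the odd-degree vertices), but no Eulerian circuit.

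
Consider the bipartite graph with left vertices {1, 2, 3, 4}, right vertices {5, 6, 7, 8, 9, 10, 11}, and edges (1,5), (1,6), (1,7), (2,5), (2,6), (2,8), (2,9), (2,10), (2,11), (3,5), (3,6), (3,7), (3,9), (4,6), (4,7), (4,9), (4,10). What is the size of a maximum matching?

Step 1: List the neighbors of each left vertex:
  1: 5, 6, 7
  2: 5, 6, 8, 9, 10, 11
  3: 5, 6, 7, 9
  4: 6, 7, 9, 10

Step 2: Greedily match left vertices, then look for augmenting paths:
  Match 1 -- 5
  Match 2 -- 6
  Match 3 -- 7
  Match 4 -- 9
  No augmenting path remains.

Step 3: Verify this is maximum:
  Matching size 4 = min(|L|, |R|) = min(4, 7), which is an upper bound, so this matching is maximum.

Maximum matching: {(1,5), (2,6), (3,7), (4,9)}
Size: 4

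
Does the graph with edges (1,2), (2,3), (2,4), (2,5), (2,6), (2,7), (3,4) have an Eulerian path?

Step 1: Find the degree of each vertex:
  deg(1) = 1
  deg(2) = 6
  deg(3) = 2
  deg(4) = 2
  deg(5) = 1
  deg(6) = 1
  deg(7) = 1

Step 2: Count vertices with odd degree:
  Odd-degree vertices: 1, 5, 6, 7 (4 total)

Step 3: Apply Euler's theorem:
  - Eulerian circuit exists iff graph is connected and all vertices have even degree
  - Eulerian path exists iff graph is connected and has 0 or 2 odd-degree vertices

Graph has 4 odd-degree vertices (need 0 or 2).
Neither Eulerian path nor Eulerian circuit exists.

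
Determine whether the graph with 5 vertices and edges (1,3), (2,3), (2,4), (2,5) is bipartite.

Step 1: Attempt 2-coloring using BFS:
  Start at vertex 1, assign color 0
  Color vertex 3 with color 1 (neighbor of 1)
  Color vertex 2 with color 0 (neighbor of 3)
  Color vertex 4 with color 1 (neighbor of 2)
  Color vertex 5 with color 1 (neighbor of 2)

Step 2: 2-coloring succeeded. No conflicts found.
  Set A (color 0): {1, 2}
  Set B (color 1): {3, 4, 5}

The graph is bipartite with partition {1, 2}, {3, 4, 5}.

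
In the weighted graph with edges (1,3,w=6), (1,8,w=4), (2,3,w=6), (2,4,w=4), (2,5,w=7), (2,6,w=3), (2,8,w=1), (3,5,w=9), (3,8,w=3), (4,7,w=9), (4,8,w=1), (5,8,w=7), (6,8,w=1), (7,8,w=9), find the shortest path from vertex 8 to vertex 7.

Step 1: Build adjacency list with weights:
  1: 3(w=6), 8(w=4)
  2: 3(w=6), 4(w=4), 5(w=7), 6(w=3), 8(w=1)
  3: 1(w=6), 2(w=6), 5(w=9), 8(w=3)
  4: 2(w=4), 7(w=9), 8(w=1)
  5: 2(w=7), 3(w=9), 8(w=7)
  6: 2(w=3), 8(w=1)
  7: 4(w=9), 8(w=9)
  8: 1(w=4), 2(w=1), 3(w=3), 4(w=1), 5(w=7), 6(w=1), 7(w=9)

Step 2: Apply Dijkstra's algorithm from vertex 8:
  Visit vertex 8 (distance=0)
    Update dist[1] = 4
    Update dist[2] = 1
    Update dist[3] = 3
    Update dist[4] = 1
    Update dist[5] = 7
    Update dist[6] = 1
    Update dist[7] = 9
  Visit vertex 2 (distance=1)
  Visit vertex 4 (distance=1)
  Visit vertex 6 (distance=1)
  Visit vertex 3 (distance=3)
  Visit vertex 1 (distance=4)
  Visit vertex 5 (distance=7)
  Visit vertex 7 (distance=9)

Step 3: Shortest path: 8 -> 7
Total weight: 9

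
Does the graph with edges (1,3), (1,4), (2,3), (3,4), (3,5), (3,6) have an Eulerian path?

Step 1: Find the degree of each vertex:
  deg(1) = 2
  deg(2) = 1
  deg(3) = 5
  deg(4) = 2
  deg(5) = 1
  deg(6) = 1

Step 2: Count vertices with odd degree:
  Odd-degree vertices: 2, 3, 5, 6 (4 total)

Step 3: Apply Euler's theorem:
  - Eulerian circuit exists iff graph is connected and all vertices have even degree
  - Eulerian path exists iff graph is connected and has 0 or 2 odd-degree vertices

Graph has 4 odd-degree vertices (need 0 or 2).
Neither Eulerian path nor Eulerian circuit exists.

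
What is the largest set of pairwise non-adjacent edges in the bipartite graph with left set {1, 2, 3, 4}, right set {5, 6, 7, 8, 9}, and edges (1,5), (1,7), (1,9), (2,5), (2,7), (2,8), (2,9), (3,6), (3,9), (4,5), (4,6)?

Step 1: List the neighbors of each left vertex:
  1: 5, 7, 9
  2: 5, 7, 8, 9
  3: 6, 9
  4: 5, 6

Step 2: Greedily match left vertices, then look for augmenting paths:
  Match 1 -- 9
  Match 2 -- 7
  Match 3 -- 6
  Match 4 -- 5
  No augmenting path remains.

Step 3: Verify this is maximum:
  Matching size 4 = min(|L|, |R|) = min(4, 5), which is an upper bound, so this matching is maximum.

Maximum matching: {(1,9), (2,7), (3,6), (4,5)}
Size: 4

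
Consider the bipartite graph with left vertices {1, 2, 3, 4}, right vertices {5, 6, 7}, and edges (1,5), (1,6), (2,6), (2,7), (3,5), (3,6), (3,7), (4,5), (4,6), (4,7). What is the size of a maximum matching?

Step 1: List the neighbors of each left vertex:
  1: 5, 6
  2: 6, 7
  3: 5, 6, 7
  4: 5, 6, 7

Step 2: Greedily match left vertices, then look for augmenting paths:
  Match 1 -- 5
  Match 2 -- 6
  Match 3 -- 7
  No augmenting path remains.

Step 3: Verify this is maximum:
  Matching size 3 = min(|L|, |R|) = min(4, 3), which is an upper bound, so this matching is maximum.

Maximum matching: {(1,5), (2,6), (3,7)}
Size: 3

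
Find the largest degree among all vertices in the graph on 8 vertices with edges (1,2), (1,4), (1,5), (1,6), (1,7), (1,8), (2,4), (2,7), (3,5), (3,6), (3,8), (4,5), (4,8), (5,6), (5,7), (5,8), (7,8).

Step 1: Count edges incident to each vertex:
  deg(1) = 6 (neighbors: 2, 4, 5, 6, 7, 8)
  deg(2) = 3 (neighbors: 1, 4, 7)
  deg(3) = 3 (neighbors: 5, 6, 8)
  deg(4) = 4 (neighbors: 1, 2, 5, 8)
  deg(5) = 6 (neighbors: 1, 3, 4, 6, 7, 8)
  deg(6) = 3 (neighbors: 1, 3, 5)
  deg(7) = 4 (neighbors: 1, 2, 5, 8)
  deg(8) = 5 (neighbors: 1, 3, 4, 5, 7)

Step 2: Find maximum:
  max(6, 3, 3, 4, 6, 3, 4, 5) = 6 (vertex 1)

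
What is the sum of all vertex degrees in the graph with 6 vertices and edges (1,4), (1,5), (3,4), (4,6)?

Step 1: Count edges incident to each vertex:
  deg(1) = 2 (neighbors: 4, 5)
  deg(2) = 0 (neighbors: none)
  deg(3) = 1 (neighbors: 4)
  deg(4) = 3 (neighbors: 1, 3, 6)
  deg(5) = 1 (neighbors: 1)
  deg(6) = 1 (neighbors: 4)

Step 2: Sum all degrees:
  2 + 0 + 1 + 3 + 1 + 1 = 8

Verification: sum of degrees = 2 * |E| = 2 * 4 = 8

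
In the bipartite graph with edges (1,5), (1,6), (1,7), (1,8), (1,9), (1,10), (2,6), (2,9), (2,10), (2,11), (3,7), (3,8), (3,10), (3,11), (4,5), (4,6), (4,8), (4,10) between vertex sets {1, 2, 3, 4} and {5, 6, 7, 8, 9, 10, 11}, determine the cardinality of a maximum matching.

Step 1: List the neighbors of each left vertex:
  1: 5, 6, 7, 8, 9, 10
  2: 6, 9, 10, 11
  3: 7, 8, 10, 11
  4: 5, 6, 8, 10

Step 2: Greedily match left vertices, then look for augmenting paths:
  Match 1 -- 5
  Match 2 -- 6
  Match 3 -- 7
  Match 4 -- 8
  No augmenting path remains.

Step 3: Verify this is maximum:
  Matching size 4 = min(|L|, |R|) = min(4, 7), which is an upper bound, so this matching is maximum.

Maximum matching: {(1,5), (2,6), (3,7), (4,8)}
Size: 4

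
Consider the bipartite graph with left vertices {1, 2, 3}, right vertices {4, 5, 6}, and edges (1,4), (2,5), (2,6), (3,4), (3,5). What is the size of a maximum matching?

Step 1: List the neighbors of each left vertex:
  1: 4
  2: 5, 6
  3: 4, 5

Step 2: Greedily match left vertices, then look for augmenting paths:
  Match 1 -- 4
  Match 2 -- 6
  Match 3 -- 5
  No augmenting path remains.

Step 3: Verify this is maximum:
  Matching size 3 = min(|L|, |R|) = min(3, 3), which is an upper bound, so this matching is maximum.

Maximum matching: {(1,4), (2,6), (3,5)}
Size: 3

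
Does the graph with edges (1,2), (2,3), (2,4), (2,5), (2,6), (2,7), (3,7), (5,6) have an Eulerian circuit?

Step 1: Find the degree of each vertex:
  deg(1) = 1
  deg(2) = 6
  deg(3) = 2
  deg(4) = 1
  deg(5) = 2
  deg(6) = 2
  deg(7) = 2

Step 2: Count vertices with odd degree:
  Odd-degree vertices: 1, 4 (2 total)

Step 3: Apply Euler's theorem:
  - Eulerian circuit exists iff graph is connected and all vertices have even degree
  - Eulerian path exists iff graph is connected and has 0 or 2 odd-degree vertices

Graph is connected with exactly 2 odd-degree vertices (1, 4).
Eulerian path exists (starting and ending at the odd-degree vertices), but no Eulerian circuit.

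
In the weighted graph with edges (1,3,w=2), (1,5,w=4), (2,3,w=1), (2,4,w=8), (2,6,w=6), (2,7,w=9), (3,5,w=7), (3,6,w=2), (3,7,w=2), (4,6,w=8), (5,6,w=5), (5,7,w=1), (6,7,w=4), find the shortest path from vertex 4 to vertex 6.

Step 1: Build adjacency list with weights:
  1: 3(w=2), 5(w=4)
  2: 3(w=1), 4(w=8), 6(w=6), 7(w=9)
  3: 1(w=2), 2(w=1), 5(w=7), 6(w=2), 7(w=2)
  4: 2(w=8), 6(w=8)
  5: 1(w=4), 3(w=7), 6(w=5), 7(w=1)
  6: 2(w=6), 3(w=2), 4(w=8), 5(w=5), 7(w=4)
  7: 2(w=9), 3(w=2), 5(w=1), 6(w=4)

Step 2: Apply Dijkstra's algorithm from vertex 4:
  Visit vertex 4 (distance=0)
    Update dist[2] = 8
    Update dist[6] = 8
  Visit vertex 2 (distance=8)
    Update dist[3] = 9
    Update dist[7] = 17
  Visit vertex 6 (distance=8)
    Update dist[5] = 13
    Update dist[7] = 12

Step 3: Shortest path: 4 -> 6
Total weight: 8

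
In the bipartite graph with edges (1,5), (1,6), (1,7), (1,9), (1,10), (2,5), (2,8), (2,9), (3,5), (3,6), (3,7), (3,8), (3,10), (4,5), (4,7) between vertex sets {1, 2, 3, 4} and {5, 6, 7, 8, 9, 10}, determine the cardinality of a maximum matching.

Step 1: List the neighbors of each left vertex:
  1: 5, 6, 7, 9, 10
  2: 5, 8, 9
  3: 5, 6, 7, 8, 10
  4: 5, 7

Step 2: Greedily match left vertices, then look for augmenting paths:
  Match 1 -- 5
  Match 2 -- 8
  Match 3 -- 6
  Match 4 -- 7
  No augmenting path remains.

Step 3: Verify this is maximum:
  Matching size 4 = min(|L|, |R|) = min(4, 6), which is an upper bound, so this matching is maximum.

Maximum matching: {(1,5), (2,8), (3,6), (4,7)}
Size: 4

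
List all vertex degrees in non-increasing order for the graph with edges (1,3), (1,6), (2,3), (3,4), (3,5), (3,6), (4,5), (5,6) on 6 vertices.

Step 1: Count edges incident to each vertex:
  deg(1) = 2 (neighbors: 3, 6)
  deg(2) = 1 (neighbors: 3)
  deg(3) = 5 (neighbors: 1, 2, 4, 5, 6)
  deg(4) = 2 (neighbors: 3, 5)
  deg(5) = 3 (neighbors: 3, 4, 6)
  deg(6) = 3 (neighbors: 1, 3, 5)

Step 2: Sort degrees in non-increasing order:
  Degrees: [2, 1, 5, 2, 3, 3] -> sorted: [5, 3, 3, 2, 2, 1]

Degree sequence: [5, 3, 3, 2, 2, 1]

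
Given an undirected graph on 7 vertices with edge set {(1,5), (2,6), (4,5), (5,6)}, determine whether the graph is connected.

Step 1: Build adjacency list from edges:
  1: 5
  2: 6
  3: (none)
  4: 5
  5: 1, 4, 6
  6: 2, 5
  7: (none)

Step 2: Run BFS/DFS from vertex 1:
  Visited: {1, 5, 4, 6, 2}
  Reached 5 of 7 vertices

Step 3: Only 5 of 7 vertices reached. Graph is disconnected.
Connected components: {1, 2, 4, 5, 6}, {3}, {7}
Answer: No, the graph is not connected (3 components).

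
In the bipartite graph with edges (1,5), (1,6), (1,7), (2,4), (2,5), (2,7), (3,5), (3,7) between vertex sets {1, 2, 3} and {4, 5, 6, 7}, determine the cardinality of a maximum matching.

Step 1: List the neighbors of each left vertex:
  1: 5, 6, 7
  2: 4, 5, 7
  3: 5, 7

Step 2: Greedily match left vertices, then look for augmenting paths:
  Match 1 -- 5
  Match 2 -- 4
  Match 3 -- 7
  No augmenting path remains.

Step 3: Verify this is maximum:
  Matching size 3 = min(|L|, |R|) = min(3, 4), which is an upper bound, so this matching is maximum.

Maximum matching: {(1,5), (2,4), (3,7)}
Size: 3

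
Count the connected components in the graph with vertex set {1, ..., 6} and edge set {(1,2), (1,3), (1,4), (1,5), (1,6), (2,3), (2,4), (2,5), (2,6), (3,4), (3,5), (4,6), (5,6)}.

Step 1: Build adjacency list from edges:
  1: 2, 3, 4, 5, 6
  2: 1, 3, 4, 5, 6
  3: 1, 2, 4, 5
  4: 1, 2, 3, 6
  5: 1, 2, 3, 6
  6: 1, 2, 4, 5

Step 2: Run BFS/DFS from vertex 1:
  Visited: {1, 2, 3, 4, 5, 6}
  Reached 6 of 6 vertices

Step 3: All 6 vertices reached from vertex 1, so the graph is connected.
Number of connected components: 1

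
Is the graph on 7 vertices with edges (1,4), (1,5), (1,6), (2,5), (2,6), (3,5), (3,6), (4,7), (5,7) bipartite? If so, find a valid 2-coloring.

Step 1: Attempt 2-coloring using BFS:
  Start at vertex 1, assign color 0
  Color vertex 4 with color 1 (neighbor of 1)
  Color vertex 5 with color 1 (neighbor of 1)
  Color vertex 6 with color 1 (neighbor of 1)
  Color vertex 7 with color 0 (neighbor of 4)
  Color vertex 2 with color 0 (neighbor of 5)
  Color vertex 3 with color 0 (neighbor of 5)

Step 2: 2-coloring succeeded. No conflicts found.
  Set A (color 0): {1, 2, 3, 7}
  Set B (color 1): {4, 5, 6}

The graph is bipartite with partition {1, 2, 3, 7}, {4, 5, 6}.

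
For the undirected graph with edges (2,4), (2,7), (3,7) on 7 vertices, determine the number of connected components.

Step 1: Build adjacency list from edges:
  1: (none)
  2: 4, 7
  3: 7
  4: 2
  5: (none)
  6: (none)
  7: 2, 3

Step 2: Run BFS/DFS from vertex 1:
  Visited: {1}
  Reached 1 of 7 vertices

Step 3: Only 1 of 7 vertices reached. Graph is disconnected.
Connected components: {1}, {2, 3, 4, 7}, {5}, {6}
Number of connected components: 4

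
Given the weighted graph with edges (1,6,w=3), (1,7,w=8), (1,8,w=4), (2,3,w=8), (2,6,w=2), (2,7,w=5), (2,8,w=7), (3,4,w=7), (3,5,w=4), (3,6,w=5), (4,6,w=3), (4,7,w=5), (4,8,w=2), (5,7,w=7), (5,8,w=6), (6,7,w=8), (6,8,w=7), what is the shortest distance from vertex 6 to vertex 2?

Step 1: Build adjacency list with weights:
  1: 6(w=3), 7(w=8), 8(w=4)
  2: 3(w=8), 6(w=2), 7(w=5), 8(w=7)
  3: 2(w=8), 4(w=7), 5(w=4), 6(w=5)
  4: 3(w=7), 6(w=3), 7(w=5), 8(w=2)
  5: 3(w=4), 7(w=7), 8(w=6)
  6: 1(w=3), 2(w=2), 3(w=5), 4(w=3), 7(w=8), 8(w=7)
  7: 1(w=8), 2(w=5), 4(w=5), 5(w=7), 6(w=8)
  8: 1(w=4), 2(w=7), 4(w=2), 5(w=6), 6(w=7)

Step 2: Apply Dijkstra's algorithm from vertex 6:
  Visit vertex 6 (distance=0)
    Update dist[1] = 3
    Update dist[2] = 2
    Update dist[3] = 5
    Update dist[4] = 3
    Update dist[7] = 8
    Update dist[8] = 7
  Visit vertex 2 (distance=2)
    Update dist[7] = 7

Step 3: Shortest path: 6 -> 2
Total weight: 2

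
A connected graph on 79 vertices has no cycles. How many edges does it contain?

A tree on n vertices always has exactly n - 1 edges.
For n = 79: edges = 79 - 1 = 78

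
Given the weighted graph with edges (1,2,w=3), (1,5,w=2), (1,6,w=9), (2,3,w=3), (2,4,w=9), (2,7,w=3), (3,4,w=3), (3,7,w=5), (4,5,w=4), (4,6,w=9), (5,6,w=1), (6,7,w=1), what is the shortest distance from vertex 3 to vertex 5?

Step 1: Build adjacency list with weights:
  1: 2(w=3), 5(w=2), 6(w=9)
  2: 1(w=3), 3(w=3), 4(w=9), 7(w=3)
  3: 2(w=3), 4(w=3), 7(w=5)
  4: 2(w=9), 3(w=3), 5(w=4), 6(w=9)
  5: 1(w=2), 4(w=4), 6(w=1)
  6: 1(w=9), 4(w=9), 5(w=1), 7(w=1)
  7: 2(w=3), 3(w=5), 6(w=1)

Step 2: Apply Dijkstra's algorithm from vertex 3:
  Visit vertex 3 (distance=0)
    Update dist[2] = 3
    Update dist[4] = 3
    Update dist[7] = 5
  Visit vertex 2 (distance=3)
    Update dist[1] = 6
  Visit vertex 4 (distance=3)
    Update dist[5] = 7
    Update dist[6] = 12
  Visit vertex 7 (distance=5)
    Update dist[6] = 6
  Visit vertex 1 (distance=6)
  Visit vertex 6 (distance=6)
  Visit vertex 5 (distance=7)

Step 3: Shortest path: 3 -> 4 -> 5
Total weight: 3 + 4 = 7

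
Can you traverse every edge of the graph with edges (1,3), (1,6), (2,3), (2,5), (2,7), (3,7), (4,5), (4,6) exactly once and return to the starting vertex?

Step 1: Find the degree of each vertex:
  deg(1) = 2
  deg(2) = 3
  deg(3) = 3
  deg(4) = 2
  deg(5) = 2
  deg(6) = 2
  deg(7) = 2

Step 2: Count vertices with odd degree:
  Odd-degree vertices: 2, 3 (2 total)

Step 3: Apply Euler's theorem:
  - Eulerian circuit exists iff graph is connected and all vertices have even degree
  - Eulerian path exists iff graph is connected and has 0 or 2 odd-degree vertices

Graph is connected with exactly 2 odd-degree vertices (2, 3).
Eulerian path exists (starting and ending at the odd-degree vertices), but no Eulerian circuit.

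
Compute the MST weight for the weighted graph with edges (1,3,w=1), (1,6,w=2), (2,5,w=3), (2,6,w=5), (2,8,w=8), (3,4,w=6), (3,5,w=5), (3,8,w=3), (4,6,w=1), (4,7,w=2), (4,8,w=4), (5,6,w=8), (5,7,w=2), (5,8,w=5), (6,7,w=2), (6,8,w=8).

Apply Kruskal's algorithm (sort edges by weight, add if no cycle):

Sorted edges by weight:
  (1,3) w=1
  (4,6) w=1
  (1,6) w=2
  (4,7) w=2
  (5,7) w=2
  (6,7) w=2
  (2,5) w=3
  (3,8) w=3
  (4,8) w=4
  (2,6) w=5
  (3,5) w=5
  (5,8) w=5
  (3,4) w=6
  (2,8) w=8
  (5,6) w=8
  (6,8) w=8

Add edge (1,3) w=1 -- no cycle. Running total: 1
Add edge (4,6) w=1 -- no cycle. Running total: 2
Add edge (1,6) w=2 -- no cycle. Running total: 4
Add edge (4,7) w=2 -- no cycle. Running total: 6
Add edge (5,7) w=2 -- no cycle. Running total: 8
Skip edge (6,7) w=2 -- would create cycle
Add edge (2,5) w=3 -- no cycle. Running total: 11
Add edge (3,8) w=3 -- no cycle. Running total: 14

MST edges: (1,3,w=1), (4,6,w=1), (1,6,w=2), (4,7,w=2), (5,7,w=2), (2,5,w=3), (3,8,w=3)
Total MST weight: 1 + 1 + 2 + 2 + 2 + 3 + 3 = 14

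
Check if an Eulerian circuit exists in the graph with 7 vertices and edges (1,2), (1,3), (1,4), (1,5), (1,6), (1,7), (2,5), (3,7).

Step 1: Find the degree of each vertex:
  deg(1) = 6
  deg(2) = 2
  deg(3) = 2
  deg(4) = 1
  deg(5) = 2
  deg(6) = 1
  deg(7) = 2

Step 2: Count vertices with odd degree:
  Odd-degree vertices: 4, 6 (2 total)

Step 3: Apply Euler's theorem:
  - Eulerian circuit exists iff graph is connected and all vertices have even degree
  - Eulerian path exists iff graph is connected and has 0 or 2 odd-degree vertices

Graph is connected with exactly 2 odd-degree vertices (4, 6).
Eulerian path exists (starting and ending at the odd-degree vertices), but no Eulerian circuit.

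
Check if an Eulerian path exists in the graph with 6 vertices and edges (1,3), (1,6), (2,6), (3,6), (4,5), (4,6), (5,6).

Step 1: Find the degree of each vertex:
  deg(1) = 2
  deg(2) = 1
  deg(3) = 2
  deg(4) = 2
  deg(5) = 2
  deg(6) = 5

Step 2: Count vertices with odd degree:
  Odd-degree vertices: 2, 6 (2 total)

Step 3: Apply Euler's theorem:
  - Eulerian circuit exists iff graph is connected and all vertices have even degree
  - Eulerian path exists iff graph is connected and has 0 or 2 odd-degree vertices

Graph is connected with exactly 2 odd-degree vertices (2, 6).
Eulerian path exists (starting and ending at the odd-degree vertices), but no Eulerian circuit.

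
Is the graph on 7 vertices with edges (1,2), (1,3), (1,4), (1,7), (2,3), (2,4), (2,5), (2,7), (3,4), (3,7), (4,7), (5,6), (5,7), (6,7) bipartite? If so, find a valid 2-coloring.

Step 1: Attempt 2-coloring using BFS:
  Start at vertex 1, assign color 0
  Color vertex 2 with color 1 (neighbor of 1)
  Color vertex 3 with color 1 (neighbor of 1)
  Color vertex 4 with color 1 (neighbor of 1)
  Color vertex 7 with color 1 (neighbor of 1)

Step 2: Conflict found! Vertices 2 and 3 are adjacent but have the same color.
This means the graph contains an odd cycle.

The graph is NOT bipartite.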